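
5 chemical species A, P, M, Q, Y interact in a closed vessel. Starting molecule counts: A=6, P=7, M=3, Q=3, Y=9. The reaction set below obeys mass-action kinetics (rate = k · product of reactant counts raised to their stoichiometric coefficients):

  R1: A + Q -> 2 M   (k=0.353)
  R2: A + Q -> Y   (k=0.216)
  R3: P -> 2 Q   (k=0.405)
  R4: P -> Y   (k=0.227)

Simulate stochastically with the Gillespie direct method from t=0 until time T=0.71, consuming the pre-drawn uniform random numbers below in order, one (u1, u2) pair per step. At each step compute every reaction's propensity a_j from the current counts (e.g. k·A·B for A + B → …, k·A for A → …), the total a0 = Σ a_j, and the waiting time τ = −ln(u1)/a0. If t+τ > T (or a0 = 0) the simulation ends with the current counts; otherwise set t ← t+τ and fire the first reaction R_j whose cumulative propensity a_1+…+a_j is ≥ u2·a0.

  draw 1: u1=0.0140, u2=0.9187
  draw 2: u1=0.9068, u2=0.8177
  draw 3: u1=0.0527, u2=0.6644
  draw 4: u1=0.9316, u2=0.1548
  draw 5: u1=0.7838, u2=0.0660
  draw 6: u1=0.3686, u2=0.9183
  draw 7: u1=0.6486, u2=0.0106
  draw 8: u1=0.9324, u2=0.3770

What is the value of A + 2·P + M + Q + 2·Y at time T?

Check how each reaction changes W = A + 2·P + M + Q + 2·Y (weight of products minus weight of reactants):
R1: A + Q -> 2 M: (1·2) − (1·1 + 1·1) = 2 − 2 = 0
R2: A + Q -> Y: (2·1) − (1·1 + 1·1) = 2 − 2 = 0
R3: P -> 2 Q: (1·2) − (2·1) = 2 − 2 = 0
R4: P -> Y: (2·1) − (2·1) = 2 − 2 = 0
Every reaction leaves W unchanged, so W is conserved and no simulation is needed: W(T) = W(0) = 6 + 2·7 + 3 + 3 + 2·9 = 44

Value at T = 44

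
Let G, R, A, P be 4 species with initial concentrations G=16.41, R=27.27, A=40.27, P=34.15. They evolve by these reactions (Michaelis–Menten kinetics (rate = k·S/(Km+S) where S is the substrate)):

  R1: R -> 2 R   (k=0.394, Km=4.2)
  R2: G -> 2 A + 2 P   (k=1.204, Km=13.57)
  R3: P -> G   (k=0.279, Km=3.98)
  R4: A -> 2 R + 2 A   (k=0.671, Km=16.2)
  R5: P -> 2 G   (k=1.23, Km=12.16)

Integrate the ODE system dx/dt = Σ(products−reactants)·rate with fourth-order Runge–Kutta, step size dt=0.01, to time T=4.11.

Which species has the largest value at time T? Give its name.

RK4 with dt=0.01: 411 steps to T=4.11. Trajectory (selected grid times):
t=0.00: G=16.41 R=27.27 A=40.27 P=34.15
t=0.46: G=17.05 R=27.87 A=41.10 P=34.23
t=0.91: G=17.68 R=28.46 A=41.93 P=34.32
t=1.37: G=18.31 R=29.06 A=42.78 P=34.42
t=1.83: G=18.95 R=29.67 A=43.65 P=34.52
t=2.28: G=19.56 R=30.27 A=44.50 P=34.64
t=2.74: G=20.18 R=30.88 A=45.39 P=34.76
t=3.20: G=20.80 R=31.50 A=46.28 P=34.89
t=3.65: G=21.41 R=32.10 A=47.17 P=35.03
t=4.11: G=22.02 R=32.72 A=48.08 P=35.17
At T=4.11: G=22.02 R=32.72 A=48.08 P=35.17; the largest is A.

Dominant species at T: A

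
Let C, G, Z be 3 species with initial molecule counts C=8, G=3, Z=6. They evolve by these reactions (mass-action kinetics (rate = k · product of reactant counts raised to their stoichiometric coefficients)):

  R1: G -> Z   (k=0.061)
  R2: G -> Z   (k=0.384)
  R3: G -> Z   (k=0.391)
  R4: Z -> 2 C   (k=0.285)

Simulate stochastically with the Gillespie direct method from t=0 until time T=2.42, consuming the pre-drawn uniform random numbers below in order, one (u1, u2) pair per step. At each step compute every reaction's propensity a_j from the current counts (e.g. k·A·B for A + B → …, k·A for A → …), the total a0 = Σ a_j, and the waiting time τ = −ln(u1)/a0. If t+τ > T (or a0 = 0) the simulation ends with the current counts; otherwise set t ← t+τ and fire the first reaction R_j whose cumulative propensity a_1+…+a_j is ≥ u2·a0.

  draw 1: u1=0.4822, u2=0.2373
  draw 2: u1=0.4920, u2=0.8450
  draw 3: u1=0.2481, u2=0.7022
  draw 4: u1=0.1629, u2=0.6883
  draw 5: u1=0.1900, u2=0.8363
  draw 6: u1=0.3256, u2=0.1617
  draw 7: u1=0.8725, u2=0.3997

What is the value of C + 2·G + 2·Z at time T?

Check how each reaction changes W = C + 2·G + 2·Z (weight of products minus weight of reactants):
R1: G -> Z: (2·1) − (2·1) = 2 − 2 = 0
R2: G -> Z: (2·1) − (2·1) = 2 − 2 = 0
R3: G -> Z: (2·1) − (2·1) = 2 − 2 = 0
R4: Z -> 2 C: (1·2) − (2·1) = 2 − 2 = 0
Every reaction leaves W unchanged, so W is conserved and no simulation is needed: W(T) = W(0) = 8 + 2·3 + 2·6 = 26

Value at T = 26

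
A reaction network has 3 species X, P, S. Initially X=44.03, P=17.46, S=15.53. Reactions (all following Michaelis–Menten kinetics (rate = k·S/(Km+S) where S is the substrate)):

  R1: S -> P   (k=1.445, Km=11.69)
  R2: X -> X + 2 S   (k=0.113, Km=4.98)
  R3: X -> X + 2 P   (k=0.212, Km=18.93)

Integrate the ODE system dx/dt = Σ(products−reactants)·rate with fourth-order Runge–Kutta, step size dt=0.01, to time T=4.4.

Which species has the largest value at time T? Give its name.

Dominant species at T: X

RK4 with dt=0.01: 440 steps to T=4.4. Trajectory (selected grid times):
t=0.00: X=44.03 P=17.46 S=15.53
t=0.49: X=44.03 P=18.01 S=15.23
t=0.98: X=44.03 P=18.55 S=14.93
t=1.47: X=44.03 P=19.09 S=14.63
t=1.96: X=44.03 P=19.63 S=14.34
t=2.44: X=44.03 P=20.15 S=14.06
t=2.93: X=44.03 P=20.68 S=13.77
t=3.42: X=44.03 P=21.21 S=13.49
t=3.91: X=44.03 P=21.73 S=13.21
t=4.40: X=44.03 P=22.25 S=12.94
At T=4.4: X=44.03 P=22.25 S=12.94; the largest is X.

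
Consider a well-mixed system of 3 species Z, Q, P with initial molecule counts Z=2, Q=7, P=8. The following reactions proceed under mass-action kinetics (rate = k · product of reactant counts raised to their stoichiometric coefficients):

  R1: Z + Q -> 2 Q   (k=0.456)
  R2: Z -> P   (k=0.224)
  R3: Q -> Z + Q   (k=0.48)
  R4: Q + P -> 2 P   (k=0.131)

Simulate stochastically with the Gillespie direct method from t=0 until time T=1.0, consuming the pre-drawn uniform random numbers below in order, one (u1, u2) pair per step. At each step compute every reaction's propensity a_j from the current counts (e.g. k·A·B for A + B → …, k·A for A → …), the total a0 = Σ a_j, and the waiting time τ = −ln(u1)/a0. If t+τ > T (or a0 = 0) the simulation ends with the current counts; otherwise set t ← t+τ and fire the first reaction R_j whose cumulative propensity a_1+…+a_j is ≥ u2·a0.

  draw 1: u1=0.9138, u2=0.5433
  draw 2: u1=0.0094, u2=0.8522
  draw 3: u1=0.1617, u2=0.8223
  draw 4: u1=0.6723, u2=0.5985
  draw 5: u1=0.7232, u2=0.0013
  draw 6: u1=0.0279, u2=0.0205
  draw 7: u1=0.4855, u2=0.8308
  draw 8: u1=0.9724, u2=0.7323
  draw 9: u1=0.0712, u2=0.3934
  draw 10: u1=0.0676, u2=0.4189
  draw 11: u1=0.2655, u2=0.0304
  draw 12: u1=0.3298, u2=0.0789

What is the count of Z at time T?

t=0.000: Z=2 Q=7 P=8
Draw 1: a1=6.384, a2=0.448, a3=3.360, a4=7.336, a0=17.528; τ=−ln(0.9138)/17.528=0.005 → t=0.005; u2·a0=0.5433·17.528=9.523; a1+a2=6.832 < 9.523 ≤ a1+…+a3=10.192 → R3 fires; Z=3 Q=7 P=8
Draw 2: a1=9.576, a2=0.672, a3=3.360, a4=7.336, a0=20.944; τ=−ln(0.0094)/20.944=0.223 → t=0.228; u2·a0=0.8522·20.944=17.848; a1+…+a3=13.608 < 17.848 ≤ a1+…+a4=20.944 → R4 fires; Z=3 Q=6 P=9
Draw 3: a1=8.208, a2=0.672, a3=2.880, a4=7.074, a0=18.834; τ=−ln(0.1617)/18.834=0.097 → t=0.325; u2·a0=0.8223·18.834=15.487; a1+…+a3=11.760 < 15.487 ≤ a1+…+a4=18.834 → R4 fires; Z=3 Q=5 P=10
Draw 4: a1=6.840, a2=0.672, a3=2.400, a4=6.550, a0=16.462; τ=−ln(0.6723)/16.462=0.024 → t=0.349; u2·a0=0.5985·16.462=9.853; a1+a2=7.512 < 9.853 ≤ a1+…+a3=9.912 → R3 fires; Z=4 Q=5 P=10
Draw 5: a1=9.120, a2=0.896, a3=2.400, a4=6.550, a0=18.966; τ=−ln(0.7232)/18.966=0.017 → t=0.366; u2·a0=0.0013·18.966=0.025 ≤ a1=9.120 → R1 fires; Z=3 Q=6 P=10
Draw 6: a1=8.208, a2=0.672, a3=2.880, a4=7.860, a0=19.620; τ=−ln(0.0279)/19.620=0.182 → t=0.548; u2·a0=0.0205·19.620=0.402 ≤ a1=8.208 → R1 fires; Z=2 Q=7 P=10
Draw 7: a1=6.384, a2=0.448, a3=3.360, a4=9.170, a0=19.362; τ=−ln(0.4855)/19.362=0.037 → t=0.586; u2·a0=0.8308·19.362=16.086; a1+…+a3=10.192 < 16.086 ≤ a1+…+a4=19.362 → R4 fires; Z=2 Q=6 P=11
Draw 8: a1=5.472, a2=0.448, a3=2.880, a4=8.646, a0=17.446; τ=−ln(0.9724)/17.446=0.002 → t=0.587; u2·a0=0.7323·17.446=12.776; a1+…+a3=8.800 < 12.776 ≤ a1+…+a4=17.446 → R4 fires; Z=2 Q=5 P=12
Draw 9: a1=4.560, a2=0.448, a3=2.400, a4=7.860, a0=15.268; τ=−ln(0.0712)/15.268=0.173 → t=0.760; u2·a0=0.3934·15.268=6.006; a1+a2=5.008 < 6.006 ≤ a1+…+a3=7.408 → R3 fires; Z=3 Q=5 P=12
Draw 10: a1=6.840, a2=0.672, a3=2.400, a4=7.860, a0=17.772; τ=−ln(0.0676)/17.772=0.152 → t=0.912; u2·a0=0.4189·17.772=7.445; a1=6.840 < 7.445 ≤ a1+a2=7.512 → R2 fires; Z=2 Q=5 P=13
Draw 11: a1=4.560, a2=0.448, a3=2.400, a4=8.515, a0=15.923; τ=−ln(0.2655)/15.923=0.083 → t=0.995; u2·a0=0.0304·15.923=0.484 ≤ a1=4.560 → R1 fires; Z=1 Q=6 P=13
Draw 12: a1=2.736, a2=0.224, a3=2.880, a4=10.218, a0=16.058; τ=−ln(0.3298)/16.058=0.069 → t=1.064 > T=1.0: stop.
Read off Z at T=1.0: 1

Z at T = 1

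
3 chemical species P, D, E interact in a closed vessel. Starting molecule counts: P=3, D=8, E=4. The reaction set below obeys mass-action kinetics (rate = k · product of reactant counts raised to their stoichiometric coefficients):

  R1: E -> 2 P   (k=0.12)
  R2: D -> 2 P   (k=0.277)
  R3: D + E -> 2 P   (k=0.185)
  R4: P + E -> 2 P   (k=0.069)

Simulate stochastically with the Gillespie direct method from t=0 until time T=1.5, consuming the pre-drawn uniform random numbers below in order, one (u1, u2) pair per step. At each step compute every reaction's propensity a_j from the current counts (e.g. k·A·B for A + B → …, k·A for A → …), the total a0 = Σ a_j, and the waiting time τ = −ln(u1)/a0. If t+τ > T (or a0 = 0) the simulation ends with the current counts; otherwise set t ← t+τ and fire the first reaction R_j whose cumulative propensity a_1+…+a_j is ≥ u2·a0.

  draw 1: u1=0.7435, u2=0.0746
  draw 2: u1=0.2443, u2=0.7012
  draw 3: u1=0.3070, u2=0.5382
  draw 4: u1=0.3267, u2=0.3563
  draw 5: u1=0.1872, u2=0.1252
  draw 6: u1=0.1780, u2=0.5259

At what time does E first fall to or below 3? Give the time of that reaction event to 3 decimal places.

t=0.000: P=3 D=8 E=4
Draw 1: a1=0.480, a2=2.216, a3=5.920, a4=0.828, a0=9.444; τ=−ln(0.7435)/9.444=0.031 → t=0.031; u2·a0=0.0746·9.444=0.705; a1=0.480 < 0.705 ≤ a1+a2=2.696 → R2 fires; P=5 D=7 E=4
Draw 2: a1=0.480, a2=1.939, a3=5.180, a4=1.380, a0=8.979; τ=−ln(0.2443)/8.979=0.157 → t=0.188; u2·a0=0.7012·8.979=6.296; a1+a2=2.419 < 6.296 ≤ a1+…+a3=7.599 → R3 fires; P=7 D=6 E=3
Draw 3: a1=0.360, a2=1.662, a3=3.330, a4=1.449, a0=6.801; τ=−ln(0.3070)/6.801=0.174 → t=0.362; u2·a0=0.5382·6.801=3.660; a1+a2=2.022 < 3.660 ≤ a1+…+a3=5.352 → R3 fires; P=9 D=5 E=2
Draw 4: a1=0.240, a2=1.385, a3=1.850, a4=1.242, a0=4.717; τ=−ln(0.3267)/4.717=0.237 → t=0.599; u2·a0=0.3563·4.717=1.681; a1+a2=1.625 < 1.681 ≤ a1+…+a3=3.475 → R3 fires; P=11 D=4 E=1
Draw 5: a1=0.120, a2=1.108, a3=0.740, a4=0.759, a0=2.727; τ=−ln(0.1872)/2.727=0.614 → t=1.214; u2·a0=0.1252·2.727=0.341; a1=0.120 < 0.341 ≤ a1+a2=1.228 → R2 fires; P=13 D=3 E=1
Draw 6: a1=0.120, a2=0.831, a3=0.555, a4=0.897, a0=2.403; τ=−ln(0.1780)/2.403=0.718 → t=1.932 > T=1.5: stop.
E first becomes ≤ 3 when it reaches 3 at the event at t=0.188.

Threshold first reached at t = 0.188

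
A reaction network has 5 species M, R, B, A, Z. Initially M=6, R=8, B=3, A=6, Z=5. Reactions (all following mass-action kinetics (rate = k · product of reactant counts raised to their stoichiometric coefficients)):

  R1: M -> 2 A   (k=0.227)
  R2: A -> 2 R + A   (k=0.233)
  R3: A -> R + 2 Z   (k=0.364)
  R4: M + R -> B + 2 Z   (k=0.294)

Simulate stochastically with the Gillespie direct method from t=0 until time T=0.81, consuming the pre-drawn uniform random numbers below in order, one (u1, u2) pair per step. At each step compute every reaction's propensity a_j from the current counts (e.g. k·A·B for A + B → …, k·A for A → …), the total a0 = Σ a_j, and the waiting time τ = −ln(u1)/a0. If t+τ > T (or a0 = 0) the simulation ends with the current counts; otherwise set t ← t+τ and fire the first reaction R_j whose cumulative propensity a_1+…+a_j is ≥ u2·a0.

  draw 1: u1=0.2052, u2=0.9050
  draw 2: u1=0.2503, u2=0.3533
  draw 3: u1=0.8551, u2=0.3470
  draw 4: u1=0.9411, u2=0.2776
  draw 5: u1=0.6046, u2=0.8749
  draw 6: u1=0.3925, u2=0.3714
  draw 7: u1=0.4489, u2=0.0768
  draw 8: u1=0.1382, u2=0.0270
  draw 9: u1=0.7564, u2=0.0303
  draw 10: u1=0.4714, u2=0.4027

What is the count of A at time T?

t=0.000: M=6 R=8 B=3 A=6 Z=5
Draw 1: a1=1.362, a2=1.398, a3=2.184, a4=14.112, a0=19.056; τ=−ln(0.2052)/19.056=0.083 → t=0.083; u2·a0=0.9050·19.056=17.246; a1+…+a3=4.944 < 17.246 ≤ a1+…+a4=19.056 → R4 fires; M=5 R=7 B=4 A=6 Z=7
Draw 2: a1=1.135, a2=1.398, a3=2.184, a4=10.290, a0=15.007; τ=−ln(0.2503)/15.007=0.092 → t=0.175; u2·a0=0.3533·15.007=5.302; a1+…+a3=4.717 < 5.302 ≤ a1+…+a4=15.007 → R4 fires; M=4 R=6 B=5 A=6 Z=9
Draw 3: a1=0.908, a2=1.398, a3=2.184, a4=7.056, a0=11.546; τ=−ln(0.8551)/11.546=0.014 → t=0.189; u2·a0=0.3470·11.546=4.006; a1+a2=2.306 < 4.006 ≤ a1+…+a3=4.490 → R3 fires; M=4 R=7 B=5 A=5 Z=11
Draw 4: a1=0.908, a2=1.165, a3=1.820, a4=8.232, a0=12.125; τ=−ln(0.9411)/12.125=0.005 → t=0.194; u2·a0=0.2776·12.125=3.366; a1+a2=2.073 < 3.366 ≤ a1+…+a3=3.893 → R3 fires; M=4 R=8 B=5 A=4 Z=13
Draw 5: a1=0.908, a2=0.932, a3=1.456, a4=9.408, a0=12.704; τ=−ln(0.6046)/12.704=0.040 → t=0.234; u2·a0=0.8749·12.704=11.115; a1+…+a3=3.296 < 11.115 ≤ a1+…+a4=12.704 → R4 fires; M=3 R=7 B=6 A=4 Z=15
Draw 6: a1=0.681, a2=0.932, a3=1.456, a4=6.174, a0=9.243; τ=−ln(0.3925)/9.243=0.101 → t=0.335; u2·a0=0.3714·9.243=3.433; a1+…+a3=3.069 < 3.433 ≤ a1+…+a4=9.243 → R4 fires; M=2 R=6 B=7 A=4 Z=17
Draw 7: a1=0.454, a2=0.932, a3=1.456, a4=3.528, a0=6.370; τ=−ln(0.4489)/6.370=0.126 → t=0.461; u2·a0=0.0768·6.370=0.489; a1=0.454 < 0.489 ≤ a1+a2=1.386 → R2 fires; M=2 R=8 B=7 A=4 Z=17
Draw 8: a1=0.454, a2=0.932, a3=1.456, a4=4.704, a0=7.546; τ=−ln(0.1382)/7.546=0.262 → t=0.723; u2·a0=0.0270·7.546=0.204 ≤ a1=0.454 → R1 fires; M=1 R=8 B=7 A=6 Z=17
Draw 9: a1=0.227, a2=1.398, a3=2.184, a4=2.352, a0=6.161; τ=−ln(0.7564)/6.161=0.045 → t=0.768; u2·a0=0.0303·6.161=0.187 ≤ a1=0.227 → R1 fires; M=0 R=8 B=7 A=8 Z=17
Draw 10: a1=0.000, a2=1.864, a3=2.912, a4=0.000, a0=4.776; τ=−ln(0.4714)/4.776=0.157 → t=0.926 > T=0.81: stop.
Read off A at T=0.81: 8

A at T = 8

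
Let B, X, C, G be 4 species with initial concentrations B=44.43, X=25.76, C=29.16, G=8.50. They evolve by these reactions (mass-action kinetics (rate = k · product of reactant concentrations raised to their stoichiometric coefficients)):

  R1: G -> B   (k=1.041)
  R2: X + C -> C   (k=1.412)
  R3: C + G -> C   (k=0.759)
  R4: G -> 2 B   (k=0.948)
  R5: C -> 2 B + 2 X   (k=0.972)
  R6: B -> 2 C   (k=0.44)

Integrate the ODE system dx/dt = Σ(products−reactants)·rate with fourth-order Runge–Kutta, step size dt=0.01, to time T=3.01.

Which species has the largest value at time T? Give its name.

RK4 with dt=0.01: 301 steps to T=3.01. Trajectory (selected grid times):
t=0.00: B=44.43 X=25.76 C=29.16 G=8.50
t=0.33: B=58.12 X=1.38 C=34.05 G=0.00
t=0.67: B=73.10 X=1.38 C=41.24 G=0.00
t=1.00: B=90.51 X=1.38 C=50.29 G=0.00
t=1.34: B=112.37 X=1.38 C=62.04 G=0.00
t=1.67: B=138.42 X=1.38 C=76.23 G=0.00
t=2.01: B=171.48 X=1.38 C=94.34 G=0.00
t=2.34: B=211.05 X=1.38 C=116.06 G=0.00
t=2.68: B=261.37 X=1.38 C=143.71 G=0.00
t=3.01: B=321.65 X=1.38 C=176.84 G=0.00
At T=3.01: B=321.65 X=1.38 C=176.84 G=0.00; the largest is B.

Dominant species at T: B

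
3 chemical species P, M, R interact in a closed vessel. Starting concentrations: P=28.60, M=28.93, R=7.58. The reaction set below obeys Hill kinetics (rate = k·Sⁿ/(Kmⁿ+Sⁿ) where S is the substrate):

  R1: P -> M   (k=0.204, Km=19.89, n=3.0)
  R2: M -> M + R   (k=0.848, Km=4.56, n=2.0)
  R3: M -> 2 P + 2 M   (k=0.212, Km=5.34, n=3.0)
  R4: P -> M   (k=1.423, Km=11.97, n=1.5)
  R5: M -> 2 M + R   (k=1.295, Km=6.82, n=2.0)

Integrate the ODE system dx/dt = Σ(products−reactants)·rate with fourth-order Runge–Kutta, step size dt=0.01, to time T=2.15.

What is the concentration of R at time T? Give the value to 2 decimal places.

RK4 with dt=0.01: 215 steps to T=2.15. Trajectory (selected grid times):
t=0.00: P=28.60 M=28.93 R=7.58
t=0.24: P=28.40 M=29.58 R=8.07
t=0.48: P=28.19 M=30.23 R=8.57
t=0.72: P=27.99 M=30.88 R=9.06
t=0.96: P=27.79 M=31.53 R=9.56
t=1.19: P=27.60 M=32.15 R=10.03
t=1.43: P=27.40 M=32.80 R=10.53
t=1.67: P=27.20 M=33.45 R=11.03
t=1.91: P=27.00 M=34.10 R=11.53
t=2.15: P=26.81 M=34.75 R=12.03
Read off R at T=2.15: 12.03

R at T = 12.03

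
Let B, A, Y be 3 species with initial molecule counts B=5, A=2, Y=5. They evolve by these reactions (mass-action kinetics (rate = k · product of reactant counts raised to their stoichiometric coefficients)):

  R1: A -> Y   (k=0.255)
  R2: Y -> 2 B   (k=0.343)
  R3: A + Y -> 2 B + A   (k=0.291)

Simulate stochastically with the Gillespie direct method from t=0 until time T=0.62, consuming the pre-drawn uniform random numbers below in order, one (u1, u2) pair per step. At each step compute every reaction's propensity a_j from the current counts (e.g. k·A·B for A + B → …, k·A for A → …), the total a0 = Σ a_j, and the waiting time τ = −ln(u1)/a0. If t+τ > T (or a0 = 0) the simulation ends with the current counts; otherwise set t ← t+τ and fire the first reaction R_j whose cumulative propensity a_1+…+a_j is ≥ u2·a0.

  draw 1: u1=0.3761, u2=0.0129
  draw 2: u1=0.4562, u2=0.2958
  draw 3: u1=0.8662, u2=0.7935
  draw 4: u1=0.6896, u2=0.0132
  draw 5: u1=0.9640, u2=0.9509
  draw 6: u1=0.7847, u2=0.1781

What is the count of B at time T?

t=0.000: B=5 A=2 Y=5
Draw 1: a1=0.510, a2=1.715, a3=2.910, a0=5.135; τ=−ln(0.3761)/5.135=0.190 → t=0.190; u2·a0=0.0129·5.135=0.066 ≤ a1=0.510 → R1 fires; B=5 A=1 Y=6
Draw 2: a1=0.255, a2=2.058, a3=1.746, a0=4.059; τ=−ln(0.4562)/4.059=0.193 → t=0.384; u2·a0=0.2958·4.059=1.201; a1=0.255 < 1.201 ≤ a1+a2=2.313 → R2 fires; B=7 A=1 Y=5
Draw 3: a1=0.255, a2=1.715, a3=1.455, a0=3.425; τ=−ln(0.8662)/3.425=0.042 → t=0.426; u2·a0=0.7935·3.425=2.718; a1+a2=1.970 < 2.718 ≤ a1+…+a3=3.425 → R3 fires; B=9 A=1 Y=4
Draw 4: a1=0.255, a2=1.372, a3=1.164, a0=2.791; τ=−ln(0.6896)/2.791=0.133 → t=0.559; u2·a0=0.0132·2.791=0.037 ≤ a1=0.255 → R1 fires; B=9 A=0 Y=5
Draw 5: a1=0.000, a2=1.715, a3=0.000, a0=1.715; τ=−ln(0.9640)/1.715=0.021 → t=0.580; u2·a0=0.9509·1.715=1.631; a1=0.000 < 1.631 ≤ a1+a2=1.715 → R2 fires; B=11 A=0 Y=4
Draw 6: a1=0.000, a2=1.372, a3=0.000, a0=1.372; τ=−ln(0.7847)/1.372=0.177 → t=0.757 > T=0.62: stop.
Read off B at T=0.62: 11

B at T = 11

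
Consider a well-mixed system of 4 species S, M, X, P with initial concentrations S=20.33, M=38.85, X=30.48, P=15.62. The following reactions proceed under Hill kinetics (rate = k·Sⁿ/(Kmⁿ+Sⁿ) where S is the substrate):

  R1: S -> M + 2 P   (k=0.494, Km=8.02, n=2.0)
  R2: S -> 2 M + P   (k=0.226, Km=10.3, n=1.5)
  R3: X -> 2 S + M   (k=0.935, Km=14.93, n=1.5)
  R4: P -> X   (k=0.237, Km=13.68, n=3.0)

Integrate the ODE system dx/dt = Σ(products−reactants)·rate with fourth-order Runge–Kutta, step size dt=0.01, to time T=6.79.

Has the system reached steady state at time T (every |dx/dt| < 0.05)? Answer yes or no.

RK4 with dt=0.01: 679 steps to T=6.79. Trajectory (selected grid times):
t=0.00: S=20.33 M=38.85 X=30.48 P=15.62
t=0.75: S=20.92 M=39.94 X=30.07 P=16.28
t=1.51: S=21.52 M=41.05 X=29.66 P=16.95
t=2.26: S=22.09 M=42.15 X=29.26 P=17.61
t=3.02: S=22.67 M=43.26 X=28.87 P=18.28
t=3.77: S=23.23 M=44.37 X=28.49 P=18.95
t=4.53: S=23.79 M=45.48 X=28.10 P=19.62
t=5.28: S=24.33 M=46.58 X=27.73 P=20.28
t=6.04: S=24.87 M=47.70 X=27.37 P=20.96
t=6.79: S=25.40 M=48.80 X=27.01 P=21.63
Rates at T: R1=0.4492, R2=0.1796, R3=0.6626, R4=0.1891
dx/dt at T (Σ net stoichiometry × rate): S=+0.6965, M=+1.4711, X=-0.4735, P=+0.8889
Largest |dx/dt| is |+1.4711| (M) ≥ 0.05 → not steady.

Steady state at T: no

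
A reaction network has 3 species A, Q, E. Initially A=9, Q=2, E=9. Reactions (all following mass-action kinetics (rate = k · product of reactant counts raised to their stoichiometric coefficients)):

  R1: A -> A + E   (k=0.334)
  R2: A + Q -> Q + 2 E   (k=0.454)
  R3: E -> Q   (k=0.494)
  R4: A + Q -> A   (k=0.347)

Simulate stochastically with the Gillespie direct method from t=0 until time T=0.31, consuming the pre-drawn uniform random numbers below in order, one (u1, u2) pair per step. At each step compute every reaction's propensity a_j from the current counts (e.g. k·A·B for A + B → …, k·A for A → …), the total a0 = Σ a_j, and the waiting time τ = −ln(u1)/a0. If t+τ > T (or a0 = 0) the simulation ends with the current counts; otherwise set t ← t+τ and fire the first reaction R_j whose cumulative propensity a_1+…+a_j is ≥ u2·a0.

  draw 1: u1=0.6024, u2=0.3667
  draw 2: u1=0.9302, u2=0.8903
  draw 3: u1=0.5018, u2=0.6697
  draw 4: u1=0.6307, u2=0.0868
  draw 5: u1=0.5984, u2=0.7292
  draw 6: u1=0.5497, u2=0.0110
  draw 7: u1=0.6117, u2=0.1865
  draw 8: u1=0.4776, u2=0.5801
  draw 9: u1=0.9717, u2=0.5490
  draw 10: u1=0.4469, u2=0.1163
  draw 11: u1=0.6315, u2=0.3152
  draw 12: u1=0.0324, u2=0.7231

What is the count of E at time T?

t=0.000: A=9 Q=2 E=9
Draw 1: a1=3.006, a2=8.172, a3=4.446, a4=6.246, a0=21.870; τ=−ln(0.6024)/21.870=0.023 → t=0.023; u2·a0=0.3667·21.870=8.020; a1=3.006 < 8.020 ≤ a1+a2=11.178 → R2 fires; A=8 Q=2 E=11
Draw 2: a1=2.672, a2=7.264, a3=5.434, a4=5.552, a0=20.922; τ=−ln(0.9302)/20.922=0.003 → t=0.027; u2·a0=0.8903·20.922=18.627; a1+…+a3=15.370 < 18.627 ≤ a1+…+a4=20.922 → R4 fires; A=8 Q=1 E=11
Draw 3: a1=2.672, a2=3.632, a3=5.434, a4=2.776, a0=14.514; τ=−ln(0.5018)/14.514=0.048 → t=0.074; u2·a0=0.6697·14.514=9.720; a1+a2=6.304 < 9.720 ≤ a1+…+a3=11.738 → R3 fires; A=8 Q=2 E=10
Draw 4: a1=2.672, a2=7.264, a3=4.940, a4=5.552, a0=20.428; τ=−ln(0.6307)/20.428=0.023 → t=0.097; u2·a0=0.0868·20.428=1.773 ≤ a1=2.672 → R1 fires; A=8 Q=2 E=11
Draw 5: a1=2.672, a2=7.264, a3=5.434, a4=5.552, a0=20.922; τ=−ln(0.5984)/20.922=0.025 → t=0.121; u2·a0=0.7292·20.922=15.256; a1+a2=9.936 < 15.256 ≤ a1+…+a3=15.370 → R3 fires; A=8 Q=3 E=10
Draw 6: a1=2.672, a2=10.896, a3=4.940, a4=8.328, a0=26.836; τ=−ln(0.5497)/26.836=0.022 → t=0.144; u2·a0=0.0110·26.836=0.295 ≤ a1=2.672 → R1 fires; A=8 Q=3 E=11
Draw 7: a1=2.672, a2=10.896, a3=5.434, a4=8.328, a0=27.330; τ=−ln(0.6117)/27.330=0.018 → t=0.162; u2·a0=0.1865·27.330=5.097; a1=2.672 < 5.097 ≤ a1+a2=13.568 → R2 fires; A=7 Q=3 E=13
Draw 8: a1=2.338, a2=9.534, a3=6.422, a4=7.287, a0=25.581; τ=−ln(0.4776)/25.581=0.029 → t=0.190; u2·a0=0.5801·25.581=14.840; a1+a2=11.872 < 14.840 ≤ a1+…+a3=18.294 → R3 fires; A=7 Q=4 E=12
Draw 9: a1=2.338, a2=12.712, a3=5.928, a4=9.716, a0=30.694; τ=−ln(0.9717)/30.694=0.001 → t=0.191; u2·a0=0.5490·30.694=16.851; a1+a2=15.050 < 16.851 ≤ a1+…+a3=20.978 → R3 fires; A=7 Q=5 E=11
Draw 10: a1=2.338, a2=15.890, a3=5.434, a4=12.145, a0=35.807; τ=−ln(0.4469)/35.807=0.022 → t=0.214; u2·a0=0.1163·35.807=4.164; a1=2.338 < 4.164 ≤ a1+a2=18.228 → R2 fires; A=6 Q=5 E=13
Draw 11: a1=2.004, a2=13.620, a3=6.422, a4=10.410, a0=32.456; τ=−ln(0.6315)/32.456=0.014 → t=0.228; u2·a0=0.3152·32.456=10.230; a1=2.004 < 10.230 ≤ a1+a2=15.624 → R2 fires; A=5 Q=5 E=15
Draw 12: a1=1.670, a2=11.350, a3=7.410, a4=8.675, a0=29.105; τ=−ln(0.0324)/29.105=0.118 → t=0.346 > T=0.31: stop.
Read off E at T=0.31: 15

E at T = 15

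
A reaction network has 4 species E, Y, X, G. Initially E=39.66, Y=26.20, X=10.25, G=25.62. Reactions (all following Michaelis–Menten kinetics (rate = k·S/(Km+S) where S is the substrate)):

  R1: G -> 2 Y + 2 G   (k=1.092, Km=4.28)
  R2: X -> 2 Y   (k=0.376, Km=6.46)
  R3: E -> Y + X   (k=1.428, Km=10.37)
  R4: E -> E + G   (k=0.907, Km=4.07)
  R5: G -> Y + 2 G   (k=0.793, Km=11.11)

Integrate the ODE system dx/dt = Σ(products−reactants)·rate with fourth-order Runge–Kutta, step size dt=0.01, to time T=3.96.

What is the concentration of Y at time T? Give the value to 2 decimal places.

RK4 with dt=0.01: 396 steps to T=3.96. Trajectory (selected grid times):
t=0.00: E=39.66 Y=26.20 X=10.25 G=25.62
t=0.44: E=39.16 Y=27.97 X=10.65 G=26.64
t=0.88: E=38.67 Y=29.75 X=11.04 G=27.66
t=1.32: E=38.17 Y=31.54 X=11.43 G=28.69
t=1.76: E=37.68 Y=33.34 X=11.81 G=29.72
t=2.20: E=37.19 Y=35.14 X=12.20 G=30.76
t=2.64: E=36.70 Y=36.95 X=12.58 G=31.80
t=3.08: E=36.21 Y=38.77 X=12.96 G=32.84
t=3.52: E=35.72 Y=40.59 X=13.34 G=33.89
t=3.96: E=35.23 Y=42.42 X=13.71 G=34.94
Read off Y at T=3.96: 42.42

Y at T = 42.42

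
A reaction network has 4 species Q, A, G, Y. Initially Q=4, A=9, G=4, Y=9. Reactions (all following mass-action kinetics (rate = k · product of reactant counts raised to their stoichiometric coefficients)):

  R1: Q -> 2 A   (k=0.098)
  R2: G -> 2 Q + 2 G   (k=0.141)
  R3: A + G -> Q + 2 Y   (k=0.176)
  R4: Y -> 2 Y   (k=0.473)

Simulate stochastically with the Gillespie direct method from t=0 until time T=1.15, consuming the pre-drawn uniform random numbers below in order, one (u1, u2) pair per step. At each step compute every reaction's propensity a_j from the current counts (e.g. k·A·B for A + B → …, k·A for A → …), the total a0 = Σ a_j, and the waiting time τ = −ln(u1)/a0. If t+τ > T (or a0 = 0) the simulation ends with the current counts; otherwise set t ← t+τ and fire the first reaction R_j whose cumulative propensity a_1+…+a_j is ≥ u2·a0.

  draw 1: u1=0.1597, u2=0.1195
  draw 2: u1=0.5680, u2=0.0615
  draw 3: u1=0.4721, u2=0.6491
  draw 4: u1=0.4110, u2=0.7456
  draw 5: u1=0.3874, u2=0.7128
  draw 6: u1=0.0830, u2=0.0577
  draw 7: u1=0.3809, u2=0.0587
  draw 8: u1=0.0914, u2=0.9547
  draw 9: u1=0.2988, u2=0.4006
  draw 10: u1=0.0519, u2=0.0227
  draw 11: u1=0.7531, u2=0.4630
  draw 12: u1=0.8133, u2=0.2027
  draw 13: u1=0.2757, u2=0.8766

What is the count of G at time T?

G at T = 3

t=0.000: Q=4 A=9 G=4 Y=9
Draw 1: a1=0.392, a2=0.564, a3=6.336, a4=4.257, a0=11.549; τ=−ln(0.1597)/11.549=0.159 → t=0.159; u2·a0=0.1195·11.549=1.380; a1+a2=0.956 < 1.380 ≤ a1+…+a3=7.292 → R3 fires; Q=5 A=8 G=3 Y=11
Draw 2: a1=0.490, a2=0.423, a3=4.224, a4=5.203, a0=10.340; τ=−ln(0.5680)/10.340=0.055 → t=0.214; u2·a0=0.0615·10.340=0.636; a1=0.490 < 0.636 ≤ a1+a2=0.913 → R2 fires; Q=7 A=8 G=4 Y=11
Draw 3: a1=0.686, a2=0.564, a3=5.632, a4=5.203, a0=12.085; τ=−ln(0.4721)/12.085=0.062 → t=0.276; u2·a0=0.6491·12.085=7.844; a1+…+a3=6.882 < 7.844 ≤ a1+…+a4=12.085 → R4 fires; Q=7 A=8 G=4 Y=12
Draw 4: a1=0.686, a2=0.564, a3=5.632, a4=5.676, a0=12.558; τ=−ln(0.4110)/12.558=0.071 → t=0.346; u2·a0=0.7456·12.558=9.363; a1+…+a3=6.882 < 9.363 ≤ a1+…+a4=12.558 → R4 fires; Q=7 A=8 G=4 Y=13
Draw 5: a1=0.686, a2=0.564, a3=5.632, a4=6.149, a0=13.031; τ=−ln(0.3874)/13.031=0.073 → t=0.419; u2·a0=0.7128·13.031=9.288; a1+…+a3=6.882 < 9.288 ≤ a1+…+a4=13.031 → R4 fires; Q=7 A=8 G=4 Y=14
Draw 6: a1=0.686, a2=0.564, a3=5.632, a4=6.622, a0=13.504; τ=−ln(0.0830)/13.504=0.184 → t=0.604; u2·a0=0.0577·13.504=0.779; a1=0.686 < 0.779 ≤ a1+a2=1.250 → R2 fires; Q=9 A=8 G=5 Y=14
Draw 7: a1=0.882, a2=0.705, a3=7.040, a4=6.622, a0=15.249; τ=−ln(0.3809)/15.249=0.063 → t=0.667; u2·a0=0.0587·15.249=0.895; a1=0.882 < 0.895 ≤ a1+a2=1.587 → R2 fires; Q=11 A=8 G=6 Y=14
Draw 8: a1=1.078, a2=0.846, a3=8.448, a4=6.622, a0=16.994; τ=−ln(0.0914)/16.994=0.141 → t=0.808; u2·a0=0.9547·16.994=16.224; a1+…+a3=10.372 < 16.224 ≤ a1+…+a4=16.994 → R4 fires; Q=11 A=8 G=6 Y=15
Draw 9: a1=1.078, a2=0.846, a3=8.448, a4=7.095, a0=17.467; τ=−ln(0.2988)/17.467=0.069 → t=0.877; u2·a0=0.4006·17.467=6.997; a1+a2=1.924 < 6.997 ≤ a1+…+a3=10.372 → R3 fires; Q=12 A=7 G=5 Y=17
Draw 10: a1=1.176, a2=0.705, a3=6.160, a4=8.041, a0=16.082; τ=−ln(0.0519)/16.082=0.184 → t=1.061; u2·a0=0.0227·16.082=0.365 ≤ a1=1.176 → R1 fires; Q=11 A=9 G=5 Y=17
Draw 11: a1=1.078, a2=0.705, a3=7.920, a4=8.041, a0=17.744; τ=−ln(0.7531)/17.744=0.016 → t=1.077; u2·a0=0.4630·17.744=8.215; a1+a2=1.783 < 8.215 ≤ a1+…+a3=9.703 → R3 fires; Q=12 A=8 G=4 Y=19
Draw 12: a1=1.176, a2=0.564, a3=5.632, a4=8.987, a0=16.359; τ=−ln(0.8133)/16.359=0.013 → t=1.089; u2·a0=0.2027·16.359=3.316; a1+a2=1.740 < 3.316 ≤ a1+…+a3=7.372 → R3 fires; Q=13 A=7 G=3 Y=21
Draw 13: a1=1.274, a2=0.423, a3=3.696, a4=9.933, a0=15.326; τ=−ln(0.2757)/15.326=0.084 → t=1.173 > T=1.15: stop.
Read off G at T=1.15: 3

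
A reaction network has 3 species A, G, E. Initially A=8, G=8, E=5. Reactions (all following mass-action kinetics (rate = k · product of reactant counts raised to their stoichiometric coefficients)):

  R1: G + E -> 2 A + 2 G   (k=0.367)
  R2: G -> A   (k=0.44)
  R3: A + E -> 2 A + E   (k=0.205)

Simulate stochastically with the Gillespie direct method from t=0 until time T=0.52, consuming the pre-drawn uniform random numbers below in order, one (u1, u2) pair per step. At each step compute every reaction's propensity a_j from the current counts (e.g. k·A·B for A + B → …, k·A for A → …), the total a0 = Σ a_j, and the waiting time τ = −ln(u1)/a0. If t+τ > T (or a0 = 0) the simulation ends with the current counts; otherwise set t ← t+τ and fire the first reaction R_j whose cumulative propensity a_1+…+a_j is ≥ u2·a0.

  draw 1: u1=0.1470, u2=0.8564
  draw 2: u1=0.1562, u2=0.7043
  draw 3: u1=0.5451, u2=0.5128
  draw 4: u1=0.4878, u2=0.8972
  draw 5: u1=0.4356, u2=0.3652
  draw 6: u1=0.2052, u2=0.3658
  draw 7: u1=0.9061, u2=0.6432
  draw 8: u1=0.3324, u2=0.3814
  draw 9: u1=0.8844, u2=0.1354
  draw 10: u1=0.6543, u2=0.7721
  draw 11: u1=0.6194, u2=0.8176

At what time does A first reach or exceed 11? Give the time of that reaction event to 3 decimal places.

t=0.000: A=8 G=8 E=5
Draw 1: a1=14.680, a2=3.520, a3=8.200, a0=26.400; τ=−ln(0.1470)/26.400=0.073 → t=0.073; u2·a0=0.8564·26.400=22.609; a1+a2=18.200 < 22.609 ≤ a1+…+a3=26.400 → R3 fires; A=9 G=8 E=5
Draw 2: a1=14.680, a2=3.520, a3=9.225, a0=27.425; τ=−ln(0.1562)/27.425=0.068 → t=0.140; u2·a0=0.7043·27.425=19.315; a1+a2=18.200 < 19.315 ≤ a1+…+a3=27.425 → R3 fires; A=10 G=8 E=5
Draw 3: a1=14.680, a2=3.520, a3=10.250, a0=28.450; τ=−ln(0.5451)/28.450=0.021 → t=0.162; u2·a0=0.5128·28.450=14.589 ≤ a1=14.680 → R1 fires; A=12 G=9 E=4
Draw 4: a1=13.212, a2=3.960, a3=9.840, a0=27.012; τ=−ln(0.4878)/27.012=0.027 → t=0.188; u2·a0=0.8972·27.012=24.235; a1+a2=17.172 < 24.235 ≤ a1+…+a3=27.012 → R3 fires; A=13 G=9 E=4
Draw 5: a1=13.212, a2=3.960, a3=10.660, a0=27.832; τ=−ln(0.4356)/27.832=0.030 → t=0.218; u2·a0=0.3652·27.832=10.164 ≤ a1=13.212 → R1 fires; A=15 G=10 E=3
Draw 6: a1=11.010, a2=4.400, a3=9.225, a0=24.635; τ=−ln(0.2052)/24.635=0.064 → t=0.282; u2·a0=0.3658·24.635=9.011 ≤ a1=11.010 → R1 fires; A=17 G=11 E=2
Draw 7: a1=8.074, a2=4.840, a3=6.970, a0=19.884; τ=−ln(0.9061)/19.884=0.005 → t=0.287; u2·a0=0.6432·19.884=12.789; a1=8.074 < 12.789 ≤ a1+a2=12.914 → R2 fires; A=18 G=10 E=2
Draw 8: a1=7.340, a2=4.400, a3=7.380, a0=19.120; τ=−ln(0.3324)/19.120=0.058 → t=0.345; u2·a0=0.3814·19.120=7.292 ≤ a1=7.340 → R1 fires; A=20 G=11 E=1
Draw 9: a1=4.037, a2=4.840, a3=4.100, a0=12.977; τ=−ln(0.8844)/12.977=0.009 → t=0.354; u2·a0=0.1354·12.977=1.757 ≤ a1=4.037 → R1 fires; A=22 G=12 E=0
Draw 10: a1=0.000, a2=5.280, a3=0.000, a0=5.280; τ=−ln(0.6543)/5.280=0.080 → t=0.435; u2·a0=0.7721·5.280=4.077; a1=0.000 < 4.077 ≤ a1+a2=5.280 → R2 fires; A=23 G=11 E=0
Draw 11: a1=0.000, a2=4.840, a3=0.000, a0=4.840; τ=−ln(0.6194)/4.840=0.099 → t=0.534 > T=0.52: stop.
A first becomes ≥ 11 when it reaches 12 at the event at t=0.162.

Threshold first reached at t = 0.162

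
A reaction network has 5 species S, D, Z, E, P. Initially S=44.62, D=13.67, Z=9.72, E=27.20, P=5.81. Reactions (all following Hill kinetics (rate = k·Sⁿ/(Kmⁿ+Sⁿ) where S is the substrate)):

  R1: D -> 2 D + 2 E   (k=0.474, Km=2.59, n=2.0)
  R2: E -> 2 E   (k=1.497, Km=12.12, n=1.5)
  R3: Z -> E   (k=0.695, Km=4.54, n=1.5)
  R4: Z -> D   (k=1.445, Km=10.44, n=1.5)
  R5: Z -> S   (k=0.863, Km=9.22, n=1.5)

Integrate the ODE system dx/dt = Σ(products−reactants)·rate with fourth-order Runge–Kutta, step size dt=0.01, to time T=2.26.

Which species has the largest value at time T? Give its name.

RK4 with dt=0.01: 226 steps to T=2.26. Trajectory (selected grid times):
t=0.00: S=44.62 D=13.67 Z=9.72 E=27.20 P=5.81
t=0.25: S=44.73 D=13.95 Z=9.31 E=27.85 P=5.81
t=0.50: S=44.84 D=14.23 Z=8.91 E=28.50 P=5.81
t=0.75: S=44.94 D=14.50 Z=8.53 E=29.15 P=5.81
t=1.00: S=45.04 D=14.77 Z=8.15 E=29.80 P=5.81
t=1.26: S=45.14 D=15.04 Z=7.78 E=30.47 P=5.81
t=1.51: S=45.23 D=15.29 Z=7.43 E=31.12 P=5.81
t=1.76: S=45.32 D=15.54 Z=7.09 E=31.77 P=5.81
t=2.01: S=45.41 D=15.78 Z=6.76 E=32.42 P=5.81
t=2.26: S=45.49 D=16.02 Z=6.45 E=33.07 P=5.81
At T=2.26: S=45.49 D=16.02 Z=6.45 E=33.07 P=5.81; the largest is S.

Dominant species at T: S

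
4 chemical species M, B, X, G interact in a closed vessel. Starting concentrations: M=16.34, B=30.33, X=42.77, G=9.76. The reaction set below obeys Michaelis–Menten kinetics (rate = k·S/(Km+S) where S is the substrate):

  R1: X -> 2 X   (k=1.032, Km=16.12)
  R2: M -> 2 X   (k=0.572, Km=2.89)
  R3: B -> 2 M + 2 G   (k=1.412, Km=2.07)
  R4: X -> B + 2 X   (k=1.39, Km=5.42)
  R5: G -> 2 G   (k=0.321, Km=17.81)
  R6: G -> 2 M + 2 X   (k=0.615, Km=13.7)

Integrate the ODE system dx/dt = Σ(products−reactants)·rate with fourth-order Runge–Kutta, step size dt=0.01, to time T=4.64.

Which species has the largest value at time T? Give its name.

Dominant species at T: X

RK4 with dt=0.01: 464 steps to T=4.64. Trajectory (selected grid times):
t=0.00: M=16.34 B=30.33 X=42.77 G=9.76
t=0.52: M=17.74 B=30.29 X=44.59 G=11.06
t=1.03: M=19.12 B=30.25 X=46.40 G=12.33
t=1.55: M=20.55 B=30.21 X=48.28 G=13.62
t=2.06: M=21.96 B=30.17 X=50.15 G=14.88
t=2.58: M=23.41 B=30.14 X=52.08 G=16.16
t=3.09: M=24.84 B=30.11 X=53.99 G=17.41
t=3.61: M=26.31 B=30.08 X=55.96 G=18.69
t=4.12: M=27.76 B=30.05 X=57.92 G=19.94
t=4.64: M=29.25 B=30.03 X=59.92 G=21.21
At T=4.64: M=29.25 B=30.03 X=59.92 G=21.21; the largest is X.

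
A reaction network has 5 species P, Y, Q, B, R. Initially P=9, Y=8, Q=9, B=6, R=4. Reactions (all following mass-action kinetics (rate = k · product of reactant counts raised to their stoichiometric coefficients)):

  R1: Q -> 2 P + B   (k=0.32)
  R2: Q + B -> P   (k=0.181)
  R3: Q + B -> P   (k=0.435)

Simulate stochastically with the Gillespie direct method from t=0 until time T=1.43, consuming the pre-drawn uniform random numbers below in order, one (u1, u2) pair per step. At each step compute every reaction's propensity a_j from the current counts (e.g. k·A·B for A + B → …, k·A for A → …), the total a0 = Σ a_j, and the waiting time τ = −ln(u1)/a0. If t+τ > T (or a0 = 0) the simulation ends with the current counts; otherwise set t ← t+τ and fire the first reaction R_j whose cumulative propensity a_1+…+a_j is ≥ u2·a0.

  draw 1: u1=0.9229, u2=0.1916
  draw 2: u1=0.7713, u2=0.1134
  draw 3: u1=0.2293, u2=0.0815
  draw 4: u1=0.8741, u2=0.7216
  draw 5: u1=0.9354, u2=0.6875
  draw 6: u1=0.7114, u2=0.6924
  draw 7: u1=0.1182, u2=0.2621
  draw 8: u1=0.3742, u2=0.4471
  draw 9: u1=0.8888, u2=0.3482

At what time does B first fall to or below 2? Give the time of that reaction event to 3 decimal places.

t=0.000: P=9 Y=8 Q=9 B=6 R=4
Draw 1: a1=2.880, a2=9.774, a3=23.490, a0=36.144; τ=−ln(0.9229)/36.144=0.002 → t=0.002; u2·a0=0.1916·36.144=6.925; a1=2.880 < 6.925 ≤ a1+a2=12.654 → R2 fires; P=10 Y=8 Q=8 B=5 R=4
Draw 2: a1=2.560, a2=7.240, a3=17.400, a0=27.200; τ=−ln(0.7713)/27.200=0.010 → t=0.012; u2·a0=0.1134·27.200=3.084; a1=2.560 < 3.084 ≤ a1+a2=9.800 → R2 fires; P=11 Y=8 Q=7 B=4 R=4
Draw 3: a1=2.240, a2=5.068, a3=12.180, a0=19.488; τ=−ln(0.2293)/19.488=0.076 → t=0.087; u2·a0=0.0815·19.488=1.588 ≤ a1=2.240 → R1 fires; P=13 Y=8 Q=6 B=5 R=4
Draw 4: a1=1.920, a2=5.430, a3=13.050, a0=20.400; τ=−ln(0.8741)/20.400=0.007 → t=0.094; u2·a0=0.7216·20.400=14.721; a1+a2=7.350 < 14.721 ≤ a1+…+a3=20.400 → R3 fires; P=14 Y=8 Q=5 B=4 R=4
Draw 5: a1=1.600, a2=3.620, a3=8.700, a0=13.920; τ=−ln(0.9354)/13.920=0.005 → t=0.099; u2·a0=0.6875·13.920=9.570; a1+a2=5.220 < 9.570 ≤ a1+…+a3=13.920 → R3 fires; P=15 Y=8 Q=4 B=3 R=4
Draw 6: a1=1.280, a2=2.172, a3=5.220, a0=8.672; τ=−ln(0.7114)/8.672=0.039 → t=0.138; u2·a0=0.6924·8.672=6.004; a1+a2=3.452 < 6.004 ≤ a1+…+a3=8.672 → R3 fires; P=16 Y=8 Q=3 B=2 R=4
Draw 7: a1=0.960, a2=1.086, a3=2.610, a0=4.656; τ=−ln(0.1182)/4.656=0.459 → t=0.597; u2·a0=0.2621·4.656=1.220; a1=0.960 < 1.220 ≤ a1+a2=2.046 → R2 fires; P=17 Y=8 Q=2 B=1 R=4
Draw 8: a1=0.640, a2=0.362, a3=0.870, a0=1.872; τ=−ln(0.3742)/1.872=0.525 → t=1.122; u2·a0=0.4471·1.872=0.837; a1=0.640 < 0.837 ≤ a1+a2=1.002 → R2 fires; P=18 Y=8 Q=1 B=0 R=4
Draw 9: a1=0.320, a2=0.000, a3=0.000, a0=0.320; τ=−ln(0.8888)/0.320=0.368 → t=1.490 > T=1.43: stop.
B first becomes ≤ 2 when it reaches 2 at the event at t=0.138.

Threshold first reached at t = 0.138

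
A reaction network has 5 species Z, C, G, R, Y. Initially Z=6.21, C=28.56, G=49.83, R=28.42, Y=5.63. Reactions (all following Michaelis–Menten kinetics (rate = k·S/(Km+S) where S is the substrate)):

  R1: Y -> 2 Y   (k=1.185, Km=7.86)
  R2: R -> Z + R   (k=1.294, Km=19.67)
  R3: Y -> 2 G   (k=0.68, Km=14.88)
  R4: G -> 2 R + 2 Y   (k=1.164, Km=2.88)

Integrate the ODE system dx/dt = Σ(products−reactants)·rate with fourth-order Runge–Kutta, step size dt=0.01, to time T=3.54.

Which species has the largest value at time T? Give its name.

Dominant species at T: G

RK4 with dt=0.01: 354 steps to T=3.54. Trajectory (selected grid times):
t=0.00: Z=6.21 C=28.56 G=49.83 R=28.42 Y=5.63
t=0.39: Z=6.51 C=28.56 G=49.56 R=29.28 Y=6.61
t=0.79: Z=6.82 C=28.56 G=49.29 R=30.16 Y=7.63
t=1.18: Z=7.13 C=28.56 G=49.05 R=31.02 Y=8.63
t=1.57: Z=7.44 C=28.56 G=48.82 R=31.87 Y=9.63
t=1.97: Z=7.76 C=28.56 G=48.60 R=32.75 Y=10.67
t=2.36: Z=8.08 C=28.56 G=48.40 R=33.61 Y=11.68
t=2.75: Z=8.40 C=28.56 G=48.21 R=34.47 Y=12.70
t=3.15: Z=8.73 C=28.56 G=48.03 R=35.34 Y=13.75
t=3.54: Z=9.05 C=28.56 G=47.86 R=36.20 Y=14.78
At T=3.54: Z=9.05 C=28.56 G=47.86 R=36.20 Y=14.78; the largest is G.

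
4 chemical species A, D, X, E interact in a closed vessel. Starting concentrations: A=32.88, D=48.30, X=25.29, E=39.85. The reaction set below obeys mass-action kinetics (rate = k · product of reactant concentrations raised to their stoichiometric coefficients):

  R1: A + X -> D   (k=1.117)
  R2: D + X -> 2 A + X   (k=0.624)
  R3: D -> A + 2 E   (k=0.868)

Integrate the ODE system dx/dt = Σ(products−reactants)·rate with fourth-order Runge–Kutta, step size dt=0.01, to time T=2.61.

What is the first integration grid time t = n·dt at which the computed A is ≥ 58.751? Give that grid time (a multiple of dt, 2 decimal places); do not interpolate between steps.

Threshold first reached at t = 0.38

RK4 with dt=0.01: 261 steps to T=2.61. Trajectory (selected grid times):
t=0.00: A=32.88 D=48.30 X=25.29 E=39.85
t=0.29: A=55.83 D=43.35 X=0.00 E=64.33
t=0.37: A=58.74 D=40.44 X=0.00 E=70.15
t=0.38: A=59.09 D=40.09 X=0.00 E=70.84
t=0.58: A=65.48 D=33.70 X=0.00 E=83.62
t=0.87: A=72.98 D=26.20 X=0.00 E=98.62
t=1.16: A=78.81 D=20.37 X=0.00 E=110.28
t=1.45: A=83.34 D=15.84 X=0.00 E=119.35
t=1.74: A=86.87 D=12.31 X=0.00 E=126.40
t=2.03: A=89.61 D=9.57 X=0.00 E=131.88
t=2.32: A=91.74 D=7.44 X=0.00 E=136.14
t=2.61: A=93.40 D=5.79 X=0.00 E=139.45
A(0.37)=58.742 < 58.751 but A(0.38)=59.092 ≥ 58.751, so the first grid time is t=0.38.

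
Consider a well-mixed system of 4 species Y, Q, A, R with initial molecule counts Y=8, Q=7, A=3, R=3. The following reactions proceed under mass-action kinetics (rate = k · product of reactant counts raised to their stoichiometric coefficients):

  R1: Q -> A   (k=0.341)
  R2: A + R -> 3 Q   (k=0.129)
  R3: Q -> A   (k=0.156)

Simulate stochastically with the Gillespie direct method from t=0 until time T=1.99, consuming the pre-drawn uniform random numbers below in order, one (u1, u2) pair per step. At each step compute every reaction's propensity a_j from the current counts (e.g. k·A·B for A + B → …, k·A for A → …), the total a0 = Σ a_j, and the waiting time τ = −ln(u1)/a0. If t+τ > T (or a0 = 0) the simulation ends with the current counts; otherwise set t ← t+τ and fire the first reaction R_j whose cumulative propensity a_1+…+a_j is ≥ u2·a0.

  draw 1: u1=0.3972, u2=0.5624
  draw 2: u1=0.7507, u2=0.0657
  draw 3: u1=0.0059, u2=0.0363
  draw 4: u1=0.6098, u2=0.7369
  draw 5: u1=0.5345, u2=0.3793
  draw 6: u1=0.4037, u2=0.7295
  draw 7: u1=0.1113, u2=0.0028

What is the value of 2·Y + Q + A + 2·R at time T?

Check how each reaction changes W = 2·Y + Q + A + 2·R (weight of products minus weight of reactants):
R1: Q -> A: (1·1) − (1·1) = 1 − 1 = 0
R2: A + R -> 3 Q: (1·3) − (1·1 + 2·1) = 3 − 3 = 0
R3: Q -> A: (1·1) − (1·1) = 1 − 1 = 0
Every reaction leaves W unchanged, so W is conserved and no simulation is needed: W(T) = W(0) = 2·8 + 7 + 3 + 2·3 = 32

Value at T = 32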